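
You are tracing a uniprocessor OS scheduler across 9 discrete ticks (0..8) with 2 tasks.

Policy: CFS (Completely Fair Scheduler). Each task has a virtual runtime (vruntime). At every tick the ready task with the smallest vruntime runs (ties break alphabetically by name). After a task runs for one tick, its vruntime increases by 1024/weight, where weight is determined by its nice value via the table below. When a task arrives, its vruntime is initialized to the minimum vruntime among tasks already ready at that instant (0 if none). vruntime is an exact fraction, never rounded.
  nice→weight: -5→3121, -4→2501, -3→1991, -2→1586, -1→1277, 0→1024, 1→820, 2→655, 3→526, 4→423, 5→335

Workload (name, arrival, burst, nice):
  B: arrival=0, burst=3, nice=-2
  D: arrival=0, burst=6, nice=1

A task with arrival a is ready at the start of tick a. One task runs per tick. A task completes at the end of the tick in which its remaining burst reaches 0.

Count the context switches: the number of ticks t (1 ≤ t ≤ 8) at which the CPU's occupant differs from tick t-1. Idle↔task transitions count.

t=0: vr[B=0 D=0] → run B
t=1: vr[B=512/793 D=0] → run D
t=2: vr[B=512/793 D=256/205] → run B
t=3: vr[B=1024/793 D=256/205] → run D
t=4: vr[B=1024/793 D=512/205] → run B
t=5: vr[D=512/205] → run D
t=6: vr[D=768/205] → run D
t=7: vr[D=1024/205] → run D
t=8: vr[D=256/41] → run D

context switches = 5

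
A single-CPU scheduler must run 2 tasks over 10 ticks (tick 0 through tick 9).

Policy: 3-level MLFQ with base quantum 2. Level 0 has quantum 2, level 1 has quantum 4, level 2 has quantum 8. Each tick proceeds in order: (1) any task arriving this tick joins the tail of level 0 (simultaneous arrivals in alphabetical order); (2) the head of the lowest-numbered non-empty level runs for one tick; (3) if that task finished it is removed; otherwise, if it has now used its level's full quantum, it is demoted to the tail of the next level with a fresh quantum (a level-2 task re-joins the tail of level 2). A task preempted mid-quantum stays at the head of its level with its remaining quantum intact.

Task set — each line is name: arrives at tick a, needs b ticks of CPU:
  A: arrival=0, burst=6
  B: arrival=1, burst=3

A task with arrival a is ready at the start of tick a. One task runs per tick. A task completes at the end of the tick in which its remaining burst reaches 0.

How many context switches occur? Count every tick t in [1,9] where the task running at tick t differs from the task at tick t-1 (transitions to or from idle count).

t=0: L0/L1/L2 = A/-/- → run A
t=1: L0/L1/L2 = AB/-/- → run A
t=2: L0/L1/L2 = B/A/- → run B
t=3: L0/L1/L2 = B/A/- → run B
t=4: L0/L1/L2 = -/AB/- → run A
t=5: L0/L1/L2 = -/AB/- → run A
t=6: L0/L1/L2 = -/AB/- → run A
t=7: L0/L1/L2 = -/AB/- → run A
t=8: L0/L1/L2 = -/B/- → run B
t=9: (idle)

context switches = 4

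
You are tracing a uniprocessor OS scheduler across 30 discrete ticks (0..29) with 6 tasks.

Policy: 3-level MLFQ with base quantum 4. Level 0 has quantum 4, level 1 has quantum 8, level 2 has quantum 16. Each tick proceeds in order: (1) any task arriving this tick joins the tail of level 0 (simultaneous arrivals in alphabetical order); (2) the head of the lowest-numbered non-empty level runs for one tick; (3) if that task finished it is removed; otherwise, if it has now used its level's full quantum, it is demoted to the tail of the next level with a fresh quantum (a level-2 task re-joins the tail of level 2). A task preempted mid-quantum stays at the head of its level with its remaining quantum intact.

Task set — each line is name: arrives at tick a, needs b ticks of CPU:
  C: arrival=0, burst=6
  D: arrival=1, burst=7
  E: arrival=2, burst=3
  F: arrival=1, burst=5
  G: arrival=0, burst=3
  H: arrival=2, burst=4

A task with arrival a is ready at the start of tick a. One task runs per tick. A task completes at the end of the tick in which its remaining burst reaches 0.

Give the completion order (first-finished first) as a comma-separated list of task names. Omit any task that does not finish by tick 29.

t=0: L0/L1/L2 = CG/-/- → run C
t=1: L0/L1/L2 = CGDF/-/- → run C
t=2: L0/L1/L2 = CGDFEH/-/- → run C
t=3: L0/L1/L2 = CGDFEH/-/- → run C
t=4: L0/L1/L2 = GDFEH/C/- → run G
t=5: L0/L1/L2 = GDFEH/C/- → run G
t=6: L0/L1/L2 = GDFEH/C/- → run G
t=7: L0/L1/L2 = DFEH/C/- → run D
t=8: L0/L1/L2 = DFEH/C/- → run D
t=9: L0/L1/L2 = DFEH/C/- → run D
t=10: L0/L1/L2 = DFEH/C/- → run D
t=11: L0/L1/L2 = FEH/CD/- → run F
t=12: L0/L1/L2 = FEH/CD/- → run F
t=13: L0/L1/L2 = FEH/CD/- → run F
t=14: L0/L1/L2 = FEH/CD/- → run F
t=15: L0/L1/L2 = EH/CDF/- → run E
t=16: L0/L1/L2 = EH/CDF/- → run E
t=17: L0/L1/L2 = EH/CDF/- → run E
t=18: L0/L1/L2 = H/CDF/- → run H
t=19: L0/L1/L2 = H/CDF/- → run H
t=20: L0/L1/L2 = H/CDF/- → run H
t=21: L0/L1/L2 = H/CDF/- → run H
t=22: L0/L1/L2 = -/CDF/- → run C
t=23: L0/L1/L2 = -/CDF/- → run C
t=24: L0/L1/L2 = -/DF/- → run D
t=25: L0/L1/L2 = -/DF/- → run D
t=26: L0/L1/L2 = -/DF/- → run D
t=27: L0/L1/L2 = -/F/- → run F
t=28: (idle)
t=29: (idle)

completion order = G, E, H, C, D, F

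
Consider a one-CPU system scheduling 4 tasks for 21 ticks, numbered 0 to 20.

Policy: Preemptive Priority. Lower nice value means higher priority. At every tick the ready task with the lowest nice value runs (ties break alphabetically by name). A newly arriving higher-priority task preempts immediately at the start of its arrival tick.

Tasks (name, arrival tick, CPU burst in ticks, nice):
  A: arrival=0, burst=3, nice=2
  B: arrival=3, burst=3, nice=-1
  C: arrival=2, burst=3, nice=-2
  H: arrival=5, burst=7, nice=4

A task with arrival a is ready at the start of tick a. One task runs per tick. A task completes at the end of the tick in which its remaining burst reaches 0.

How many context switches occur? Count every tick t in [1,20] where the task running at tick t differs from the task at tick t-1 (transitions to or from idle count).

context switches = 5

t=0: ready={A} → run A
t=1: ready={A} → run A
t=2: ready={A,C} → run C
t=3: ready={A,B,C} → run C
t=4: ready={A,B,C} → run C
t=5: ready={A,B,H} → run B
t=6: ready={A,B,H} → run B
t=7: ready={A,B,H} → run B
t=8: ready={A,H} → run A
t=9: ready={H} → run H
t=10: ready={H} → run H
t=11: ready={H} → run H
t=12: ready={H} → run H
t=13: ready={H} → run H
t=14: ready={H} → run H
t=15: ready={H} → run H
t=16: (idle)
t=17: (idle)
t=18: (idle)
t=19: (idle)
t=20: (idle)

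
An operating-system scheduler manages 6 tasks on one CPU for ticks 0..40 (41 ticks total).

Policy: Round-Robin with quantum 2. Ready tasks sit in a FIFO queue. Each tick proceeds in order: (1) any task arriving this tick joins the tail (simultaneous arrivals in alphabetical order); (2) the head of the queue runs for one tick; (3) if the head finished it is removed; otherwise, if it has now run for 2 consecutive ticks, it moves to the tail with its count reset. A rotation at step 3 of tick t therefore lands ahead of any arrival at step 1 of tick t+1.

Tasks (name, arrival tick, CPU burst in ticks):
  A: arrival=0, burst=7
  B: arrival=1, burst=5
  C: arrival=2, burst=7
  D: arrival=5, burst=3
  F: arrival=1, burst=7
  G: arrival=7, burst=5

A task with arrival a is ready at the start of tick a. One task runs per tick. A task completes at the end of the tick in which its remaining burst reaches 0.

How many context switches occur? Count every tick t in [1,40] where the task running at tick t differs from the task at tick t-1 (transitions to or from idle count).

t=0: queue=[A] q_used=0 → run A
t=1: queue=[A,B,F] q_used=1 → run A
t=2: queue=[B,F,A,C] q_used=0 → run B
t=3: queue=[B,F,A,C] q_used=1 → run B
t=4: queue=[F,A,C,B] q_used=0 → run F
t=5: queue=[F,A,C,B,D] q_used=1 → run F
t=6: queue=[A,C,B,D,F] q_used=0 → run A
t=7: queue=[A,C,B,D,F,G] q_used=1 → run A
t=8: queue=[C,B,D,F,G,A] q_used=0 → run C
t=9: queue=[C,B,D,F,G,A] q_used=1 → run C
t=10: queue=[B,D,F,G,A,C] q_used=0 → run B
t=11: queue=[B,D,F,G,A,C] q_used=1 → run B
t=12: queue=[D,F,G,A,C,B] q_used=0 → run D
t=13: queue=[D,F,G,A,C,B] q_used=1 → run D
t=14: queue=[F,G,A,C,B,D] q_used=0 → run F
t=15: queue=[F,G,A,C,B,D] q_used=1 → run F
t=16: queue=[G,A,C,B,D,F] q_used=0 → run G
t=17: queue=[G,A,C,B,D,F] q_used=1 → run G
t=18: queue=[A,C,B,D,F,G] q_used=0 → run A
t=19: queue=[A,C,B,D,F,G] q_used=1 → run A
t=20: queue=[C,B,D,F,G,A] q_used=0 → run C
t=21: queue=[C,B,D,F,G,A] q_used=1 → run C
t=22: queue=[B,D,F,G,A,C] q_used=0 → run B
t=23: queue=[D,F,G,A,C] q_used=0 → run D
t=24: queue=[F,G,A,C] q_used=0 → run F
t=25: queue=[F,G,A,C] q_used=1 → run F
t=26: queue=[G,A,C,F] q_used=0 → run G
t=27: queue=[G,A,C,F] q_used=1 → run G
t=28: queue=[A,C,F,G] q_used=0 → run A
t=29: queue=[C,F,G] q_used=0 → run C
t=30: queue=[C,F,G] q_used=1 → run C
t=31: queue=[F,G,C] q_used=0 → run F
t=32: queue=[G,C] q_used=0 → run G
t=33: queue=[C] q_used=0 → run C
t=34: (idle)
t=35: (idle)
t=36: (idle)
t=37: (idle)
t=38: (idle)
t=39: (idle)
t=40: (idle)

context switches = 20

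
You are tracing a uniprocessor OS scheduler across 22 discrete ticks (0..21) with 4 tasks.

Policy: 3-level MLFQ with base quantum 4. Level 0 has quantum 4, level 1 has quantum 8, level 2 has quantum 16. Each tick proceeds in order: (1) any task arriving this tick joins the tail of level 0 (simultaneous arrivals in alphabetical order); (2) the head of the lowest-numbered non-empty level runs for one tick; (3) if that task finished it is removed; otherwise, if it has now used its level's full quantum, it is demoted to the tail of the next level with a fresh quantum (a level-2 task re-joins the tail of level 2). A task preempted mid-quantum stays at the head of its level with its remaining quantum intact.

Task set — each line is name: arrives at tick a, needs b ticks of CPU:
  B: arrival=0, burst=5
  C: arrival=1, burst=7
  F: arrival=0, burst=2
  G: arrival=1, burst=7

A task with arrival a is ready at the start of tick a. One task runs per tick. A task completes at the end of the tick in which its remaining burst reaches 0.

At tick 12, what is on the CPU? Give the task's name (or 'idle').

t=0: L0/L1/L2 = BF/-/- → run B
t=1: L0/L1/L2 = BFCG/-/- → run B
t=2: L0/L1/L2 = BFCG/-/- → run B
t=3: L0/L1/L2 = BFCG/-/- → run B
t=4: L0/L1/L2 = FCG/B/- → run F
t=5: L0/L1/L2 = FCG/B/- → run F
t=6: L0/L1/L2 = CG/B/- → run C
t=7: L0/L1/L2 = CG/B/- → run C
t=8: L0/L1/L2 = CG/B/- → run C
t=9: L0/L1/L2 = CG/B/- → run C
t=10: L0/L1/L2 = G/BC/- → run G
t=11: L0/L1/L2 = G/BC/- → run G
t=12: L0/L1/L2 = G/BC/- → run G
t=13: L0/L1/L2 = G/BC/- → run G
t=14: L0/L1/L2 = -/BCG/- → run B
t=15: L0/L1/L2 = -/CG/- → run C
t=16: L0/L1/L2 = -/CG/- → run C
t=17: L0/L1/L2 = -/CG/- → run C
t=18: L0/L1/L2 = -/G/- → run G
t=19: L0/L1/L2 = -/G/- → run G
t=20: L0/L1/L2 = -/G/- → run G
t=21: (idle)

running at tick 12 = G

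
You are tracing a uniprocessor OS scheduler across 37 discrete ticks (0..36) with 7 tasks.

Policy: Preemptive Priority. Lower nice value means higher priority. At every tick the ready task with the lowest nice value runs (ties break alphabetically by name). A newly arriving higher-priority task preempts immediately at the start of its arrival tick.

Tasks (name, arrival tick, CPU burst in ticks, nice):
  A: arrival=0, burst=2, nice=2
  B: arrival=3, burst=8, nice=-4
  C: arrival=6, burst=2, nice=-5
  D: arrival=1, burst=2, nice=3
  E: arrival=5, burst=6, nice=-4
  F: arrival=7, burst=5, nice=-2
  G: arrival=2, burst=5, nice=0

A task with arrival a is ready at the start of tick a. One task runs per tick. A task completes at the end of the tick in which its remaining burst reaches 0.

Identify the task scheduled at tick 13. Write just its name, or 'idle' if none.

t=0: ready={A} → run A
t=1: ready={A,D} → run A
t=2: ready={D,G} → run G
t=3: ready={B,D,G} → run B
t=4: ready={B,D,G} → run B
t=5: ready={B,D,E,G} → run B
t=6: ready={B,C,D,E,G} → run C
t=7: ready={B,C,D,E,F,G} → run C
t=8: ready={B,D,E,F,G} → run B
t=9: ready={B,D,E,F,G} → run B
t=10: ready={B,D,E,F,G} → run B
t=11: ready={B,D,E,F,G} → run B
t=12: ready={B,D,E,F,G} → run B
t=13: ready={D,E,F,G} → run E
t=14: ready={D,E,F,G} → run E
t=15: ready={D,E,F,G} → run E
t=16: ready={D,E,F,G} → run E
t=17: ready={D,E,F,G} → run E
t=18: ready={D,E,F,G} → run E
t=19: ready={D,F,G} → run F
t=20: ready={D,F,G} → run F
t=21: ready={D,F,G} → run F
t=22: ready={D,F,G} → run F
t=23: ready={D,F,G} → run F
t=24: ready={D,G} → run G
t=25: ready={D,G} → run G
t=26: ready={D,G} → run G
t=27: ready={D,G} → run G
t=28: ready={D} → run D
t=29: ready={D} → run D
t=30: (idle)
t=31: (idle)
t=32: (idle)
t=33: (idle)
t=34: (idle)
t=35: (idle)
t=36: (idle)

running at tick 13 = E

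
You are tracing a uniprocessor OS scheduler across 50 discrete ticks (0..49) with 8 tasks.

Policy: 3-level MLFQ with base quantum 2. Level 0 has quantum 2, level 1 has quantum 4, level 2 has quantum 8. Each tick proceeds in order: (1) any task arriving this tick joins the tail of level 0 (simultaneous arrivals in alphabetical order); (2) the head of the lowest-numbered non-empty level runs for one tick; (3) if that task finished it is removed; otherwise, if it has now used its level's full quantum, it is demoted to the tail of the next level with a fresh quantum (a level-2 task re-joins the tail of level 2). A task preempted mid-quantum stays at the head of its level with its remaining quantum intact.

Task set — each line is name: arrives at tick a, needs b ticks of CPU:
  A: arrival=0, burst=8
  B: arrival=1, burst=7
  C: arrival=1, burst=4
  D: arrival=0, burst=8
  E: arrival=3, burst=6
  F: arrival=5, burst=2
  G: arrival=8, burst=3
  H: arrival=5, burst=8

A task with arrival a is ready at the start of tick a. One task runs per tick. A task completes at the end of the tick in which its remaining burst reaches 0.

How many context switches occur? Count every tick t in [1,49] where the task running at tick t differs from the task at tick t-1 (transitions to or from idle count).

t=0: L0/L1/L2 = AD/-/- → run A
t=1: L0/L1/L2 = ADBC/-/- → run A
t=2: L0/L1/L2 = DBC/A/- → run D
t=3: L0/L1/L2 = DBCE/A/- → run D
t=4: L0/L1/L2 = BCE/AD/- → run B
t=5: L0/L1/L2 = BCEFH/AD/- → run B
t=6: L0/L1/L2 = CEFH/ADB/- → run C
t=7: L0/L1/L2 = CEFH/ADB/- → run C
t=8: L0/L1/L2 = EFHG/ADBC/- → run E
t=9: L0/L1/L2 = EFHG/ADBC/- → run E
t=10: L0/L1/L2 = FHG/ADBCE/- → run F
t=11: L0/L1/L2 = FHG/ADBCE/- → run F
t=12: L0/L1/L2 = HG/ADBCE/- → run H
t=13: L0/L1/L2 = HG/ADBCE/- → run H
t=14: L0/L1/L2 = G/ADBCEH/- → run G
t=15: L0/L1/L2 = G/ADBCEH/- → run G
t=16: L0/L1/L2 = -/ADBCEHG/- → run A
t=17: L0/L1/L2 = -/ADBCEHG/- → run A
t=18: L0/L1/L2 = -/ADBCEHG/- → run A
t=19: L0/L1/L2 = -/ADBCEHG/- → run A
t=20: L0/L1/L2 = -/DBCEHG/A → run D
t=21: L0/L1/L2 = -/DBCEHG/A → run D
t=22: L0/L1/L2 = -/DBCEHG/A → run D
t=23: L0/L1/L2 = -/DBCEHG/A → run D
t=24: L0/L1/L2 = -/BCEHG/AD → run B
t=25: L0/L1/L2 = -/BCEHG/AD → run B
t=26: L0/L1/L2 = -/BCEHG/AD → run B
t=27: L0/L1/L2 = -/BCEHG/AD → run B
t=28: L0/L1/L2 = -/CEHG/ADB → run C
t=29: L0/L1/L2 = -/CEHG/ADB → run C
t=30: L0/L1/L2 = -/EHG/ADB → run E
t=31: L0/L1/L2 = -/EHG/ADB → run E
t=32: L0/L1/L2 = -/EHG/ADB → run E
t=33: L0/L1/L2 = -/EHG/ADB → run E
t=34: L0/L1/L2 = -/HG/ADB → run H
t=35: L0/L1/L2 = -/HG/ADB → run H
t=36: L0/L1/L2 = -/HG/ADB → run H
t=37: L0/L1/L2 = -/HG/ADB → run H
t=38: L0/L1/L2 = -/G/ADBH → run G
t=39: L0/L1/L2 = -/-/ADBH → run A
t=40: L0/L1/L2 = -/-/ADBH → run A
t=41: L0/L1/L2 = -/-/DBH → run D
t=42: L0/L1/L2 = -/-/DBH → run D
t=43: L0/L1/L2 = -/-/BH → run B
t=44: L0/L1/L2 = -/-/H → run H
t=45: L0/L1/L2 = -/-/H → run H
t=46: (idle)
t=47: (idle)
t=48: (idle)
t=49: (idle)

context switches = 19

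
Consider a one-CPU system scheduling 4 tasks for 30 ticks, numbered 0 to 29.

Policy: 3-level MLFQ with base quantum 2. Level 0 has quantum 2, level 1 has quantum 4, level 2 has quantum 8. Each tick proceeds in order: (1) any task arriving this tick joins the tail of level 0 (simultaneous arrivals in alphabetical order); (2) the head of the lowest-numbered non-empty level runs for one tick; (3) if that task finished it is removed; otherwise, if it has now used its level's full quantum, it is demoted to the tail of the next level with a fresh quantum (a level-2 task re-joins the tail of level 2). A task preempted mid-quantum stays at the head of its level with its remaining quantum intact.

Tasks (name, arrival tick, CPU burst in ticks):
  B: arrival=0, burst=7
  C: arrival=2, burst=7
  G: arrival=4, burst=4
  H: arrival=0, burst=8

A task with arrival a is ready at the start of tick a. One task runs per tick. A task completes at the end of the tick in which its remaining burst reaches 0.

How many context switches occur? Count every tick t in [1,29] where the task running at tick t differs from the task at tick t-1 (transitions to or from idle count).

context switches = 11

t=0: L0/L1/L2 = BH/-/- → run B
t=1: L0/L1/L2 = BH/-/- → run B
t=2: L0/L1/L2 = HC/B/- → run H
t=3: L0/L1/L2 = HC/B/- → run H
t=4: L0/L1/L2 = CG/BH/- → run C
t=5: L0/L1/L2 = CG/BH/- → run C
t=6: L0/L1/L2 = G/BHC/- → run G
t=7: L0/L1/L2 = G/BHC/- → run G
t=8: L0/L1/L2 = -/BHCG/- → run B
t=9: L0/L1/L2 = -/BHCG/- → run B
t=10: L0/L1/L2 = -/BHCG/- → run B
t=11: L0/L1/L2 = -/BHCG/- → run B
t=12: L0/L1/L2 = -/HCG/B → run H
t=13: L0/L1/L2 = -/HCG/B → run H
t=14: L0/L1/L2 = -/HCG/B → run H
t=15: L0/L1/L2 = -/HCG/B → run H
t=16: L0/L1/L2 = -/CG/BH → run C
t=17: L0/L1/L2 = -/CG/BH → run C
t=18: L0/L1/L2 = -/CG/BH → run C
t=19: L0/L1/L2 = -/CG/BH → run C
t=20: L0/L1/L2 = -/G/BHC → run G
t=21: L0/L1/L2 = -/G/BHC → run G
t=22: L0/L1/L2 = -/-/BHC → run B
t=23: L0/L1/L2 = -/-/HC → run H
t=24: L0/L1/L2 = -/-/HC → run H
t=25: L0/L1/L2 = -/-/C → run C
t=26: (idle)
t=27: (idle)
t=28: (idle)
t=29: (idle)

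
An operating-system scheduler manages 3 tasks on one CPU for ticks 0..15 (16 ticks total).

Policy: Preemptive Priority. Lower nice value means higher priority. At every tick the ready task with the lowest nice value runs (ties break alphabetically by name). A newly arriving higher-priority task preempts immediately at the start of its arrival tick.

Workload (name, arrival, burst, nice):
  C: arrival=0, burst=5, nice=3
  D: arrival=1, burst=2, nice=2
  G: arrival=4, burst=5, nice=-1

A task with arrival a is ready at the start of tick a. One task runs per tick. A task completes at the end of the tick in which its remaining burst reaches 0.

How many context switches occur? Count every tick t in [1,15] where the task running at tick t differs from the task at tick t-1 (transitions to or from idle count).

context switches = 5

t=0: ready={C} → run C
t=1: ready={C,D} → run D
t=2: ready={C,D} → run D
t=3: ready={C} → run C
t=4: ready={C,G} → run G
t=5: ready={C,G} → run G
t=6: ready={C,G} → run G
t=7: ready={C,G} → run G
t=8: ready={C,G} → run G
t=9: ready={C} → run C
t=10: ready={C} → run C
t=11: ready={C} → run C
t=12: (idle)
t=13: (idle)
t=14: (idle)
t=15: (idle)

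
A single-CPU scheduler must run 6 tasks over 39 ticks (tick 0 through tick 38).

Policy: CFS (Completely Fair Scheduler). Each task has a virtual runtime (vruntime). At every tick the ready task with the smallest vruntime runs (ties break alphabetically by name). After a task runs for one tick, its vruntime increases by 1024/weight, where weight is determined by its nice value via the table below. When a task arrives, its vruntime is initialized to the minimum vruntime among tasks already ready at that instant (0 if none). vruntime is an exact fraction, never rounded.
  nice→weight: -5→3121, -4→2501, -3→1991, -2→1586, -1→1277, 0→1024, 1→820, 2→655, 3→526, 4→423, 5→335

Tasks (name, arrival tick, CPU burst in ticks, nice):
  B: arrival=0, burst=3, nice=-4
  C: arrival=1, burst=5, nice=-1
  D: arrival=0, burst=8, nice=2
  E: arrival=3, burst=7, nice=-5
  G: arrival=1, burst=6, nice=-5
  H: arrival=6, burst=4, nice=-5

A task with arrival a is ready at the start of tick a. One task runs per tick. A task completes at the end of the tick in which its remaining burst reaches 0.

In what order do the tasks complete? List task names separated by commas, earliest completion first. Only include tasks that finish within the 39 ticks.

t=0: vr[B=0 D=0] → run B
t=1: vr[B=1024/2501 C=0 D=0 G=0] → run C
t=2: vr[B=1024/2501 C=1024/1277 D=0 G=0] → run D
t=3: vr[B=1024/2501 C=1024/1277 D=1024/655 E=0 G=0] → run E
t=4: vr[B=1024/2501 C=1024/1277 D=1024/655 E=1024/3121 G=0] → run G
t=5: vr[B=1024/2501 C=1024/1277 D=1024/655 E=1024/3121 G=1024/3121] → run E
t=6: vr[B=1024/2501 C=1024/1277 D=1024/655 E=2048/3121 G=1024/3121 H=1024/3121] → run G
t=7: vr[B=1024/2501 C=1024/1277 D=1024/655 E=2048/3121 G=2048/3121 H=1024/3121] → run H
t=8: vr[B=1024/2501 C=1024/1277 D=1024/655 E=2048/3121 G=2048/3121 H=2048/3121] → run B
t=9: vr[B=2048/2501 C=1024/1277 D=1024/655 E=2048/3121 G=2048/3121 H=2048/3121] → run E
t=10: vr[B=2048/2501 C=1024/1277 D=1024/655 E=3072/3121 G=2048/3121 H=2048/3121] → run G
t=11: vr[B=2048/2501 C=1024/1277 D=1024/655 E=3072/3121 G=3072/3121 H=2048/3121] → run H
t=12: vr[B=2048/2501 C=1024/1277 D=1024/655 E=3072/3121 G=3072/3121 H=3072/3121] → run C
t=13: vr[B=2048/2501 C=2048/1277 D=1024/655 E=3072/3121 G=3072/3121 H=3072/3121] → run B
t=14: vr[C=2048/1277 D=1024/655 E=3072/3121 G=3072/3121 H=3072/3121] → run E
t=15: vr[C=2048/1277 D=1024/655 E=4096/3121 G=3072/3121 H=3072/3121] → run G
t=16: vr[C=2048/1277 D=1024/655 E=4096/3121 G=4096/3121 H=3072/3121] → run H
t=17: vr[C=2048/1277 D=1024/655 E=4096/3121 G=4096/3121 H=4096/3121] → run E
t=18: vr[C=2048/1277 D=1024/655 E=5120/3121 G=4096/3121 H=4096/3121] → run G
t=19: vr[C=2048/1277 D=1024/655 E=5120/3121 G=5120/3121 H=4096/3121] → run H
t=20: vr[C=2048/1277 D=1024/655 E=5120/3121 G=5120/3121] → run D
t=21: vr[C=2048/1277 D=2048/655 E=5120/3121 G=5120/3121] → run C
t=22: vr[C=3072/1277 D=2048/655 E=5120/3121 G=5120/3121] → run E
t=23: vr[C=3072/1277 D=2048/655 E=6144/3121 G=5120/3121] → run G
t=24: vr[C=3072/1277 D=2048/655 E=6144/3121] → run E
t=25: vr[C=3072/1277 D=2048/655] → run C
t=26: vr[C=4096/1277 D=2048/655] → run D
t=27: vr[C=4096/1277 D=3072/655] → run C
t=28: vr[D=3072/655] → run D
t=29: vr[D=4096/655] → run D
t=30: vr[D=1024/131] → run D
t=31: vr[D=6144/655] → run D
t=32: vr[D=7168/655] → run D
t=33: (idle)
t=34: (idle)
t=35: (idle)
t=36: (idle)
t=37: (idle)
t=38: (idle)

completion order = B, H, G, E, C, D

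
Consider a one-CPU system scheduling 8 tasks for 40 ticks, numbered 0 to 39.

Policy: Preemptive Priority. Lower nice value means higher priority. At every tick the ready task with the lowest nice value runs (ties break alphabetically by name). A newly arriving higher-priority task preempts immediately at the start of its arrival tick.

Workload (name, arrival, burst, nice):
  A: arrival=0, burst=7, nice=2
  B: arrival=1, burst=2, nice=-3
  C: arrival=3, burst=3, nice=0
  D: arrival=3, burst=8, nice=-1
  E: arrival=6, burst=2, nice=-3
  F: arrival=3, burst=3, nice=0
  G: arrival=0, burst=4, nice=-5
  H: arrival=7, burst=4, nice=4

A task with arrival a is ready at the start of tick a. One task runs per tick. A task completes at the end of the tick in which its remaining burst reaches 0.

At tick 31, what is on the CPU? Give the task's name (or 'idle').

t=0: ready={A,G} → run G
t=1: ready={A,B,G} → run G
t=2: ready={A,B,G} → run G
t=3: ready={A,B,C,D,F,G} → run G
t=4: ready={A,B,C,D,F} → run B
t=5: ready={A,B,C,D,F} → run B
t=6: ready={A,C,D,E,F} → run E
t=7: ready={A,C,D,E,F,H} → run E
t=8: ready={A,C,D,F,H} → run D
t=9: ready={A,C,D,F,H} → run D
t=10: ready={A,C,D,F,H} → run D
t=11: ready={A,C,D,F,H} → run D
t=12: ready={A,C,D,F,H} → run D
t=13: ready={A,C,D,F,H} → run D
t=14: ready={A,C,D,F,H} → run D
t=15: ready={A,C,D,F,H} → run D
t=16: ready={A,C,F,H} → run C
t=17: ready={A,C,F,H} → run C
t=18: ready={A,C,F,H} → run C
t=19: ready={A,F,H} → run F
t=20: ready={A,F,H} → run F
t=21: ready={A,F,H} → run F
t=22: ready={A,H} → run A
t=23: ready={A,H} → run A
t=24: ready={A,H} → run A
t=25: ready={A,H} → run A
t=26: ready={A,H} → run A
t=27: ready={A,H} → run A
t=28: ready={A,H} → run A
t=29: ready={H} → run H
t=30: ready={H} → run H
t=31: ready={H} → run H
t=32: ready={H} → run H
t=33: (idle)
t=34: (idle)
t=35: (idle)
t=36: (idle)
t=37: (idle)
t=38: (idle)
t=39: (idle)

running at tick 31 = H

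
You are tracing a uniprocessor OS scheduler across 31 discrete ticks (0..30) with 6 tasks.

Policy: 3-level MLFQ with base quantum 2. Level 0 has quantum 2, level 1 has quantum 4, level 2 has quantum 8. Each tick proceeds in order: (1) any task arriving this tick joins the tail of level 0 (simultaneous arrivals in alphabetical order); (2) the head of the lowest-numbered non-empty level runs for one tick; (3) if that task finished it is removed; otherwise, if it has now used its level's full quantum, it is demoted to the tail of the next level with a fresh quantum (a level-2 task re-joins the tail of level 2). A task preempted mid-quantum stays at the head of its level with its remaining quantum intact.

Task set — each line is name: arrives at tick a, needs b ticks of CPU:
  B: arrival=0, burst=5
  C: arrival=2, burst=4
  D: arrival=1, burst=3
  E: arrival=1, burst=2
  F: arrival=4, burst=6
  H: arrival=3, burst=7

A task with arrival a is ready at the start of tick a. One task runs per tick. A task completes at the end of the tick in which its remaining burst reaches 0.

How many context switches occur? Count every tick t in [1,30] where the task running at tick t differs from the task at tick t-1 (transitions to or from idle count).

t=0: L0/L1/L2 = B/-/- → run B
t=1: L0/L1/L2 = BDE/-/- → run B
t=2: L0/L1/L2 = DEC/B/- → run D
t=3: L0/L1/L2 = DECH/B/- → run D
t=4: L0/L1/L2 = ECHF/BD/- → run E
t=5: L0/L1/L2 = ECHF/BD/- → run E
t=6: L0/L1/L2 = CHF/BD/- → run C
t=7: L0/L1/L2 = CHF/BD/- → run C
t=8: L0/L1/L2 = HF/BDC/- → run H
t=9: L0/L1/L2 = HF/BDC/- → run H
t=10: L0/L1/L2 = F/BDCH/- → run F
t=11: L0/L1/L2 = F/BDCH/- → run F
t=12: L0/L1/L2 = -/BDCHF/- → run B
t=13: L0/L1/L2 = -/BDCHF/- → run B
t=14: L0/L1/L2 = -/BDCHF/- → run B
t=15: L0/L1/L2 = -/DCHF/- → run D
t=16: L0/L1/L2 = -/CHF/- → run C
t=17: L0/L1/L2 = -/CHF/- → run C
t=18: L0/L1/L2 = -/HF/- → run H
t=19: L0/L1/L2 = -/HF/- → run H
t=20: L0/L1/L2 = -/HF/- → run H
t=21: L0/L1/L2 = -/HF/- → run H
t=22: L0/L1/L2 = -/F/H → run F
t=23: L0/L1/L2 = -/F/H → run F
t=24: L0/L1/L2 = -/F/H → run F
t=25: L0/L1/L2 = -/F/H → run F
t=26: L0/L1/L2 = -/-/H → run H
t=27: (idle)
t=28: (idle)
t=29: (idle)
t=30: (idle)

context switches = 12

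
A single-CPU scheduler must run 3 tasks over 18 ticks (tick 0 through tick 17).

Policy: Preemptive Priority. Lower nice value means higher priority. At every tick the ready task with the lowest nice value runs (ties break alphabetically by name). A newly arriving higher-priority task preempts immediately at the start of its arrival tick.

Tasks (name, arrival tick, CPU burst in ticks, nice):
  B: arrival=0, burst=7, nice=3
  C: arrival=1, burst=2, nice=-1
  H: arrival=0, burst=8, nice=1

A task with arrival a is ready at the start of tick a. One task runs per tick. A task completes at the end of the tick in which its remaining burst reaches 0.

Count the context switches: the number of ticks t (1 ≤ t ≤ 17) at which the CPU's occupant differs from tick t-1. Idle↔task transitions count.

t=0: ready={B,H} → run H
t=1: ready={B,C,H} → run C
t=2: ready={B,C,H} → run C
t=3: ready={B,H} → run H
t=4: ready={B,H} → run H
t=5: ready={B,H} → run H
t=6: ready={B,H} → run H
t=7: ready={B,H} → run H
t=8: ready={B,H} → run H
t=9: ready={B,H} → run H
t=10: ready={B} → run B
t=11: ready={B} → run B
t=12: ready={B} → run B
t=13: ready={B} → run B
t=14: ready={B} → run B
t=15: ready={B} → run B
t=16: ready={B} → run B
t=17: (idle)

context switches = 4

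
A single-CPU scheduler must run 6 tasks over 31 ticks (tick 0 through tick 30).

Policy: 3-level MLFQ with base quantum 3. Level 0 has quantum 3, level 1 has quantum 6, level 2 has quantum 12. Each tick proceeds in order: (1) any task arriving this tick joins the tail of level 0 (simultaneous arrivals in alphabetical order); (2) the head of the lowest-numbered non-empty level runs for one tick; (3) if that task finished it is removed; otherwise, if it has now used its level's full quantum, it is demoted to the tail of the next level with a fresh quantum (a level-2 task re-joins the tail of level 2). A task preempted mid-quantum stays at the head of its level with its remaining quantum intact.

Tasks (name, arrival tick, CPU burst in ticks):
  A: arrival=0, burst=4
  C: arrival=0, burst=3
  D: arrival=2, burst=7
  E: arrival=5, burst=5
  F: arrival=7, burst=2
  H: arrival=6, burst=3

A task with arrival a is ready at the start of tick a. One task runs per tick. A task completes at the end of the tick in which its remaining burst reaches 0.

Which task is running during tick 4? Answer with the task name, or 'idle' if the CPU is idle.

t=0: L0/L1/L2 = AC/-/- → run A
t=1: L0/L1/L2 = AC/-/- → run A
t=2: L0/L1/L2 = ACD/-/- → run A
t=3: L0/L1/L2 = CD/A/- → run C
t=4: L0/L1/L2 = CD/A/- → run C
t=5: L0/L1/L2 = CDE/A/- → run C
t=6: L0/L1/L2 = DEH/A/- → run D
t=7: L0/L1/L2 = DEHF/A/- → run D
t=8: L0/L1/L2 = DEHF/A/- → run D
t=9: L0/L1/L2 = EHF/AD/- → run E
t=10: L0/L1/L2 = EHF/AD/- → run E
t=11: L0/L1/L2 = EHF/AD/- → run E
t=12: L0/L1/L2 = HF/ADE/- → run H
t=13: L0/L1/L2 = HF/ADE/- → run H
t=14: L0/L1/L2 = HF/ADE/- → run H
t=15: L0/L1/L2 = F/ADE/- → run F
t=16: L0/L1/L2 = F/ADE/- → run F
t=17: L0/L1/L2 = -/ADE/- → run A
t=18: L0/L1/L2 = -/DE/- → run D
t=19: L0/L1/L2 = -/DE/- → run D
t=20: L0/L1/L2 = -/DE/- → run D
t=21: L0/L1/L2 = -/DE/- → run D
t=22: L0/L1/L2 = -/E/- → run E
t=23: L0/L1/L2 = -/E/- → run E
t=24: (idle)
t=25: (idle)
t=26: (idle)
t=27: (idle)
t=28: (idle)
t=29: (idle)
t=30: (idle)

running at tick 4 = C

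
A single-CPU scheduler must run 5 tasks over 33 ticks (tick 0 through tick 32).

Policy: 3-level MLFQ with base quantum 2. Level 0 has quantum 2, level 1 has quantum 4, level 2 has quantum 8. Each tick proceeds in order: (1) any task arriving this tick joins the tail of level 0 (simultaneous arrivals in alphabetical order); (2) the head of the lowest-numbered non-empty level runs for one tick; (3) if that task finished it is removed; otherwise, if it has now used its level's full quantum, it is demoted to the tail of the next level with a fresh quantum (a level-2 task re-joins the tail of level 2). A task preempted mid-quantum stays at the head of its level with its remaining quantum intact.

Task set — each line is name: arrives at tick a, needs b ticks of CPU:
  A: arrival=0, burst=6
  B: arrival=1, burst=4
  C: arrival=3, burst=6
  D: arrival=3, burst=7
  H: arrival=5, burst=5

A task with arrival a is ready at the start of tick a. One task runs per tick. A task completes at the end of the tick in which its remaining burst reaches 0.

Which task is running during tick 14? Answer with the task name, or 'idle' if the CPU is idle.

running at tick 14 = B

t=0: L0/L1/L2 = A/-/- → run A
t=1: L0/L1/L2 = AB/-/- → run A
t=2: L0/L1/L2 = B/A/- → run B
t=3: L0/L1/L2 = BCD/A/- → run B
t=4: L0/L1/L2 = CD/AB/- → run C
t=5: L0/L1/L2 = CDH/AB/- → run C
t=6: L0/L1/L2 = DH/ABC/- → run D
t=7: L0/L1/L2 = DH/ABC/- → run D
t=8: L0/L1/L2 = H/ABCD/- → run H
t=9: L0/L1/L2 = H/ABCD/- → run H
t=10: L0/L1/L2 = -/ABCDH/- → run A
t=11: L0/L1/L2 = -/ABCDH/- → run A
t=12: L0/L1/L2 = -/ABCDH/- → run A
t=13: L0/L1/L2 = -/ABCDH/- → run A
t=14: L0/L1/L2 = -/BCDH/- → run B
t=15: L0/L1/L2 = -/BCDH/- → run B
t=16: L0/L1/L2 = -/CDH/- → run C
t=17: L0/L1/L2 = -/CDH/- → run C
t=18: L0/L1/L2 = -/CDH/- → run C
t=19: L0/L1/L2 = -/CDH/- → run C
t=20: L0/L1/L2 = -/DH/- → run D
t=21: L0/L1/L2 = -/DH/- → run D
t=22: L0/L1/L2 = -/DH/- → run D
t=23: L0/L1/L2 = -/DH/- → run D
t=24: L0/L1/L2 = -/H/D → run H
t=25: L0/L1/L2 = -/H/D → run H
t=26: L0/L1/L2 = -/H/D → run H
t=27: L0/L1/L2 = -/-/D → run D
t=28: (idle)
t=29: (idle)
t=30: (idle)
t=31: (idle)
t=32: (idle)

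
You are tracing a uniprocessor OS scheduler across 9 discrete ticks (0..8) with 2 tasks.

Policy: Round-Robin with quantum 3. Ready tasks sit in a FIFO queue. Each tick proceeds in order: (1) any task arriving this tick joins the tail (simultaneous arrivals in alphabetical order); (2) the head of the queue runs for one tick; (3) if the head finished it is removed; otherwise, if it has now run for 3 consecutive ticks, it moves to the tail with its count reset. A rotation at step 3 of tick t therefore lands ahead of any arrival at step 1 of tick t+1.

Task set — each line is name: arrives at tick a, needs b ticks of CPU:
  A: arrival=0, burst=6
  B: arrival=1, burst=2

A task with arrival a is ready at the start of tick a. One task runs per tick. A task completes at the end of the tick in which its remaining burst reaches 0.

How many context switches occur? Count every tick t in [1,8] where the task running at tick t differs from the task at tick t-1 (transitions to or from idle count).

t=0: queue=[A] q_used=0 → run A
t=1: queue=[A,B] q_used=1 → run A
t=2: queue=[A,B] q_used=2 → run A
t=3: queue=[B,A] q_used=0 → run B
t=4: queue=[B,A] q_used=1 → run B
t=5: queue=[A] q_used=0 → run A
t=6: queue=[A] q_used=1 → run A
t=7: queue=[A] q_used=2 → run A
t=8: (idle)

context switches = 3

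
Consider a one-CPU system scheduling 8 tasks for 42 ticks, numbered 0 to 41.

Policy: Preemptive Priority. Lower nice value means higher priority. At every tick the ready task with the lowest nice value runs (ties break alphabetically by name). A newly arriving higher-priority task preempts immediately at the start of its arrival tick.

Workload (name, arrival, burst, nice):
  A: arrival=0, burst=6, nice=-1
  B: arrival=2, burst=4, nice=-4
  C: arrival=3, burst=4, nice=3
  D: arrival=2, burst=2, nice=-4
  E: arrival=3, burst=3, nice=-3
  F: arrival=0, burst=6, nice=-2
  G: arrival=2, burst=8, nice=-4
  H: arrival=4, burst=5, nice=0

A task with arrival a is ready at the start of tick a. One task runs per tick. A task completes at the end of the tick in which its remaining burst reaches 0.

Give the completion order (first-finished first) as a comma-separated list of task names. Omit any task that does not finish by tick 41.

completion order = B, D, G, E, F, A, H, C

t=0: ready={A,F} → run F
t=1: ready={A,F} → run F
t=2: ready={A,B,D,F,G} → run B
t=3: ready={A,B,C,D,E,F,G} → run B
t=4: ready={A,B,C,D,E,F,G,H} → run B
t=5: ready={A,B,C,D,E,F,G,H} → run B
t=6: ready={A,C,D,E,F,G,H} → run D
t=7: ready={A,C,D,E,F,G,H} → run D
t=8: ready={A,C,E,F,G,H} → run G
t=9: ready={A,C,E,F,G,H} → run G
t=10: ready={A,C,E,F,G,H} → run G
t=11: ready={A,C,E,F,G,H} → run G
t=12: ready={A,C,E,F,G,H} → run G
t=13: ready={A,C,E,F,G,H} → run G
t=14: ready={A,C,E,F,G,H} → run G
t=15: ready={A,C,E,F,G,H} → run G
t=16: ready={A,C,E,F,H} → run E
t=17: ready={A,C,E,F,H} → run E
t=18: ready={A,C,E,F,H} → run E
t=19: ready={A,C,F,H} → run F
t=20: ready={A,C,F,H} → run F
t=21: ready={A,C,F,H} → run F
t=22: ready={A,C,F,H} → run F
t=23: ready={A,C,H} → run A
t=24: ready={A,C,H} → run A
t=25: ready={A,C,H} → run A
t=26: ready={A,C,H} → run A
t=27: ready={A,C,H} → run A
t=28: ready={A,C,H} → run A
t=29: ready={C,H} → run H
t=30: ready={C,H} → run H
t=31: ready={C,H} → run H
t=32: ready={C,H} → run H
t=33: ready={C,H} → run H
t=34: ready={C} → run C
t=35: ready={C} → run C
t=36: ready={C} → run C
t=37: ready={C} → run C
t=38: (idle)
t=39: (idle)
t=40: (idle)
t=41: (idle)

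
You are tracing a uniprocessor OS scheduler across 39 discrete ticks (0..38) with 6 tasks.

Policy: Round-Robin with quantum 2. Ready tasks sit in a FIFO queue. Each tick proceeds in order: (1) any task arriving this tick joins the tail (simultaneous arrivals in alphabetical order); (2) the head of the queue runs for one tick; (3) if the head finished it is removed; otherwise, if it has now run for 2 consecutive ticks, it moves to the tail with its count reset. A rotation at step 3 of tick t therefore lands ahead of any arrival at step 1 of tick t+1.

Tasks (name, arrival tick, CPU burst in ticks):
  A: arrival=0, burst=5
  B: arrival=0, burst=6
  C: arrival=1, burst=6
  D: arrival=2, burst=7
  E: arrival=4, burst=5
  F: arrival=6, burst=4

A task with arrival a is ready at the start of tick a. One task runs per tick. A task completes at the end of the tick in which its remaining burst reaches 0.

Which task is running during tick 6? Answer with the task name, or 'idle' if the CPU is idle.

running at tick 6 = A

t=0: queue=[A,B] q_used=0 → run A
t=1: queue=[A,B,C] q_used=1 → run A
t=2: queue=[B,C,A,D] q_used=0 → run B
t=3: queue=[B,C,A,D] q_used=1 → run B
t=4: queue=[C,A,D,B,E] q_used=0 → run C
t=5: queue=[C,A,D,B,E] q_used=1 → run C
t=6: queue=[A,D,B,E,C,F] q_used=0 → run A
t=7: queue=[A,D,B,E,C,F] q_used=1 → run A
t=8: queue=[D,B,E,C,F,A] q_used=0 → run D
t=9: queue=[D,B,E,C,F,A] q_used=1 → run D
t=10: queue=[B,E,C,F,A,D] q_used=0 → run B
t=11: queue=[B,E,C,F,A,D] q_used=1 → run B
t=12: queue=[E,C,F,A,D,B] q_used=0 → run E
t=13: queue=[E,C,F,A,D,B] q_used=1 → run E
t=14: queue=[C,F,A,D,B,E] q_used=0 → run C
t=15: queue=[C,F,A,D,B,E] q_used=1 → run C
t=16: queue=[F,A,D,B,E,C] q_used=0 → run F
t=17: queue=[F,A,D,B,E,C] q_used=1 → run F
t=18: queue=[A,D,B,E,C,F] q_used=0 → run A
t=19: queue=[D,B,E,C,F] q_used=0 → run D
t=20: queue=[D,B,E,C,F] q_used=1 → run D
t=21: queue=[B,E,C,F,D] q_used=0 → run B
t=22: queue=[B,E,C,F,D] q_used=1 → run B
t=23: queue=[E,C,F,D] q_used=0 → run E
t=24: queue=[E,C,F,D] q_used=1 → run E
t=25: queue=[C,F,D,E] q_used=0 → run C
t=26: queue=[C,F,D,E] q_used=1 → run C
t=27: queue=[F,D,E] q_used=0 → run F
t=28: queue=[F,D,E] q_used=1 → run F
t=29: queue=[D,E] q_used=0 → run D
t=30: queue=[D,E] q_used=1 → run D
t=31: queue=[E,D] q_used=0 → run E
t=32: queue=[D] q_used=0 → run D
t=33: (idle)
t=34: (idle)
t=35: (idle)
t=36: (idle)
t=37: (idle)
t=38: (idle)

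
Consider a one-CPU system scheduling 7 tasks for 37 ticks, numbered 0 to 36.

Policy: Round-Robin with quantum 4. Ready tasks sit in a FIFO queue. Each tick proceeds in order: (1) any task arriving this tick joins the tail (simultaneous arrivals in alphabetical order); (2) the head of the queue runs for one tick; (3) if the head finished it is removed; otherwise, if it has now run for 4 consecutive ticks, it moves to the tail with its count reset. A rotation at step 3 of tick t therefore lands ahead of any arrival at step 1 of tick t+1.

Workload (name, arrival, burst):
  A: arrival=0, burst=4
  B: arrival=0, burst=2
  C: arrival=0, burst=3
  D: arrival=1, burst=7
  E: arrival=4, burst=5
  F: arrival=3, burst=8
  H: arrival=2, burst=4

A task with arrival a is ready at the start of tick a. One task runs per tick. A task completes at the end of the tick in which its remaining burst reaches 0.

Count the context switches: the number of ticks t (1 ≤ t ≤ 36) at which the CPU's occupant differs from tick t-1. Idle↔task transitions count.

context switches = 10

t=0: queue=[A,B,C] q_used=0 → run A
t=1: queue=[A,B,C,D] q_used=1 → run A
t=2: queue=[A,B,C,D,H] q_used=2 → run A
t=3: queue=[A,B,C,D,H,F] q_used=3 → run A
t=4: queue=[B,C,D,H,F,E] q_used=0 → run B
t=5: queue=[B,C,D,H,F,E] q_used=1 → run B
t=6: queue=[C,D,H,F,E] q_used=0 → run C
t=7: queue=[C,D,H,F,E] q_used=1 → run C
t=8: queue=[C,D,H,F,E] q_used=2 → run C
t=9: queue=[D,H,F,E] q_used=0 → run D
t=10: queue=[D,H,F,E] q_used=1 → run D
t=11: queue=[D,H,F,E] q_used=2 → run D
t=12: queue=[D,H,F,E] q_used=3 → run D
t=13: queue=[H,F,E,D] q_used=0 → run H
t=14: queue=[H,F,E,D] q_used=1 → run H
t=15: queue=[H,F,E,D] q_used=2 → run H
t=16: queue=[H,F,E,D] q_used=3 → run H
t=17: queue=[F,E,D] q_used=0 → run F
t=18: queue=[F,E,D] q_used=1 → run F
t=19: queue=[F,E,D] q_used=2 → run F
t=20: queue=[F,E,D] q_used=3 → run F
t=21: queue=[E,D,F] q_used=0 → run E
t=22: queue=[E,D,F] q_used=1 → run E
t=23: queue=[E,D,F] q_used=2 → run E
t=24: queue=[E,D,F] q_used=3 → run E
t=25: queue=[D,F,E] q_used=0 → run D
t=26: queue=[D,F,E] q_used=1 → run D
t=27: queue=[D,F,E] q_used=2 → run D
t=28: queue=[F,E] q_used=0 → run F
t=29: queue=[F,E] q_used=1 → run F
t=30: queue=[F,E] q_used=2 → run F
t=31: queue=[F,E] q_used=3 → run F
t=32: queue=[E] q_used=0 → run E
t=33: (idle)
t=34: (idle)
t=35: (idle)
t=36: (idle)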